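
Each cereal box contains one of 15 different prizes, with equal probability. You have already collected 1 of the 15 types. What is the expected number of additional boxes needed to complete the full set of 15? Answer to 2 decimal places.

48.77

Starting from 1 distinct type, each trial gives a new one with probability (15−i)/15 when i types are held, so the wait for the next new type is 15/(15−i).
E = 15/14 + 15/13 + 15/12 + 15/11 + 15/10 + 15/9 + 15/8 + 15/7 + 15/6 + 15/5 + 15/4 + 15/3 + 15/2 + 15/1 = 1171733/24024 ≈ 48.77.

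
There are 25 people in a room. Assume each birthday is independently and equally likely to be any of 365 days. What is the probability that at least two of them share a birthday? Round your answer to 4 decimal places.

It's easier to compute the probability that all 25 are distinct.
P(all distinct) = 365/365 · 364/365 · ··· · 341/365 ≈ 0.4313.
So the probability of at least one match is 1 − 0.4313 = 0.5687.

0.5687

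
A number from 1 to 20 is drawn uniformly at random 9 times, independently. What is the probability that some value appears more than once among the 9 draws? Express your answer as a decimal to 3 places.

0.881

P(all 9 different) = 20/20 · 19/20 · ··· · 12/20 ≈ 0.119.
P(at least two equal) = 1 − 0.119 = 0.881.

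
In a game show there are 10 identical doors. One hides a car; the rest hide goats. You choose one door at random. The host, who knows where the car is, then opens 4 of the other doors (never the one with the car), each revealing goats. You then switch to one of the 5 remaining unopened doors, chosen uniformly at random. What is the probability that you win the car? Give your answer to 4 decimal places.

Your original door holds the car with probability 1/10, so the other 9 collectively hold it with probability 9/10.
The host can always find 4 empty doors to open, so the reveals don't change that 9/10; it is now spread over the 5 remaining unopened doors.
P(win by switching) = (9/10) · (1/5) = 9/50 ≈ 0.1800.

0.1800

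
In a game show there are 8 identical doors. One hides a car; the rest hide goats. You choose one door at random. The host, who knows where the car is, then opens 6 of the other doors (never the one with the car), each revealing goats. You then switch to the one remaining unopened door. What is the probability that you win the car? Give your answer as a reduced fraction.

7/8

Your original door holds the car with probability 1/8, so the other 7 collectively hold it with probability 7/8.
The host can always find 6 empty doors to open, so the reveals don't change that 7/8; it is now spread over the 1 remaining unopened door.
P(win by switching) = (7/8) · (1/1) = 7/8.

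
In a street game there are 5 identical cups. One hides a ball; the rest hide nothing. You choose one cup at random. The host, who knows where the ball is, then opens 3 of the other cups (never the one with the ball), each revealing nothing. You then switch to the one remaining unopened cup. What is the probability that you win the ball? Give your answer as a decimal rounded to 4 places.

Your original cup holds the ball with probability 1/5, so the other 4 collectively hold it with probability 4/5.
The host can always find 3 empty cups to open, so the reveals don't change that 4/5; it is now spread over the 1 remaining unopened cup.
P(win by switching) = (4/5) · (1/1) = 4/5 ≈ 0.8000.

0.8000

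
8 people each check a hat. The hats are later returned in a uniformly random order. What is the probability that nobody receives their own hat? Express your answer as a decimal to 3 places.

0.368

This is the derangement probability: permutations of 8 with no fixed point.
D(8) = 8! · (1 − 1/1! + 1/2! − ··· + (−1)^8/8!) = 14833.
P = 14833/40320 = 2119/5760 ≈ 0.368.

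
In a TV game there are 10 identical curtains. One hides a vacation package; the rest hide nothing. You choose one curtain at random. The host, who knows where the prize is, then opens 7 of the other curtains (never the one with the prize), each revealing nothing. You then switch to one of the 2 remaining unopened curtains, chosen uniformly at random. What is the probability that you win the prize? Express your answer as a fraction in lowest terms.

Your original curtain holds the prize with probability 1/10, so the other 9 collectively hold it with probability 9/10.
The host can always find 7 empty curtains to open, so the reveals don't change that 9/10; it is now spread over the 2 remaining unopened curtains.
P(win by switching) = (9/10) · (1/2) = 9/20.

9/20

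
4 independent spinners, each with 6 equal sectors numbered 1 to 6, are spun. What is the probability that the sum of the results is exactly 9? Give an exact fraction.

There are 6^4 = 1296 equally likely outcomes.
The number of ordered 4-tuples from {1,…,6} summing to 9 is 56.
P(sum = 9) = 56/1296 = 7/162.

7/162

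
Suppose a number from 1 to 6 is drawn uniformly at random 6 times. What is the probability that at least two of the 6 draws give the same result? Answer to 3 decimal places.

0.985

P(all 6 different) = 6/6 · 5/6 · ··· · 1/6 ≈ 0.015.
P(at least two equal) = 1 − 0.015 = 0.985.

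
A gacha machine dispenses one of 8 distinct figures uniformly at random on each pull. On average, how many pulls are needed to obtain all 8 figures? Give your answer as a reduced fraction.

761/35

After i distinct types are collected, each trial gives a new one with probability (8−i)/8, so the expected wait for the next new type is 8/(8−i).
E = 8/8 + 8/7 + 8/6 + 8/5 + 8/4 + 8/3 + 8/2 + 8/1 = 761/35.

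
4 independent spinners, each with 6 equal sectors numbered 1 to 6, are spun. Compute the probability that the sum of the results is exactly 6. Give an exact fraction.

5/648

There are 6^4 = 1296 equally likely outcomes.
The number of ordered 4-tuples from {1,…,6} summing to 6 is 10.
P(sum = 6) = 10/1296 = 5/648.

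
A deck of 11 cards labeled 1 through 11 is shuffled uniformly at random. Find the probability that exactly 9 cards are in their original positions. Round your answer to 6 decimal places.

Choose which 9 of the 11 are fixed: C(11,9) = 55 ways.
The remaining 2 must have no fixed point: D(2) = 1.
P = 55·1/39916800 = 1/725760 ≈ 0.000001.

0.000001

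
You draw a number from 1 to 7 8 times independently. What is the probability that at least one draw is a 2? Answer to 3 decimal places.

P(no draw is a 2) = (6/7)^8 ≈ 0.291.
P(at least one) = 1 − 0.291 = 0.709.

0.709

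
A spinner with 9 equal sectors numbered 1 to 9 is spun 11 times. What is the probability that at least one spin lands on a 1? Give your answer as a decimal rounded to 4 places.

P(no spin lands on a 1) = (8/9)^11 ≈ 0.2737.
P(at least one) = 1 − 0.2737 = 0.7263.

0.7263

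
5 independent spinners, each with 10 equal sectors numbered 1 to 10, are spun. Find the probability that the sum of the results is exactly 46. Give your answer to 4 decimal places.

0.0007

There are 10^5 = 100000 equally likely outcomes.
The number of ordered 5-tuples from {1,…,10} summing to 46 is 70.
P(sum = 46) = 70/100000 = 7/10000 ≈ 0.0007.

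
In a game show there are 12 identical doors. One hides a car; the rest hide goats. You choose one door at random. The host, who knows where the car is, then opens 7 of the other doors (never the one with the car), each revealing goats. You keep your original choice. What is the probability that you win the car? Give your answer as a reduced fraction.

The host can always open 7 empty doors regardless of your choice, so the reveals give no information about your original door.
P(win by staying) = 1/12.

1/12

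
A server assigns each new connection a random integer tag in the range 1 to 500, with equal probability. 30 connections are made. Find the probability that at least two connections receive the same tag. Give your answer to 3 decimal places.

It's easier to compute the probability that all 30 are distinct.
P(all distinct) = 500/500 · 499/500 · ··· · 471/500 ≈ 0.412.
So the probability of at least one match is 1 − 0.412 = 0.588.

0.588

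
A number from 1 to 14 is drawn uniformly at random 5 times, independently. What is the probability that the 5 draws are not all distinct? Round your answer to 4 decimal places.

0.5533

P(all 5 different) = 14/14 · 13/14 · ··· · 10/14 ≈ 0.4467.
P(at least two equal) = 1 − 0.4467 = 0.5533.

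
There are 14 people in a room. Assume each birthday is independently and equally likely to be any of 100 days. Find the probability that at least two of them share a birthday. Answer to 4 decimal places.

It's easier to compute the probability that all 14 are distinct.
P(all distinct) = 100/100 · 99/100 · ··· · 87/100 ≈ 0.3852.
So the probability of at least one match is 1 − 0.3852 = 0.6148.

0.6148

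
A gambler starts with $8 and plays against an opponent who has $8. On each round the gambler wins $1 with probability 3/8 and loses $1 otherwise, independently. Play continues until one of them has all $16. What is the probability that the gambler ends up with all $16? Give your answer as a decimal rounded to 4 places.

Let r = q/p = (5/8)/(3/8) = 5/3. The recurrence P(i) = p·P(i+1) + q·P(i−1) with P(0)=0, P(16)=1 gives P(i) = (1 − r^i)/(1 − r^16).
P(8) = (1 − (5/3)^8) / (1 − (5/3)^16) = 6561/397186 ≈ 0.0165.

0.0165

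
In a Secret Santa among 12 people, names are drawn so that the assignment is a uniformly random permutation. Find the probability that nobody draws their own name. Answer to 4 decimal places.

This is the derangement probability: permutations of 12 with no fixed point.
D(12) = 12! · (1 − 1/1! + 1/2! − ··· + (−1)^12/12!) = 176214841.
P = 176214841/479001600 = 16019531/43545600 ≈ 0.3679.

0.3679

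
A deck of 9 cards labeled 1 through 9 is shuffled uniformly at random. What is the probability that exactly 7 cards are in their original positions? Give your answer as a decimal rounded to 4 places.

Choose which 7 of the 9 are fixed: C(9,7) = 36 ways.
The remaining 2 must have no fixed point: D(2) = 1.
P = 36·1/362880 = 1/10080 ≈ 0.0001.

0.0001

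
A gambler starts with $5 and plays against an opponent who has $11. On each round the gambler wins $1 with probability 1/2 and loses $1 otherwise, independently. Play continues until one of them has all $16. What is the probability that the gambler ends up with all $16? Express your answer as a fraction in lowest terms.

With a fair step, P(i) = ½P(i−1) + ½P(i+1) with P(0)=0, P(16)=1 has the linear solution P(i) = i/16.
P(5) = 5/16.

5/16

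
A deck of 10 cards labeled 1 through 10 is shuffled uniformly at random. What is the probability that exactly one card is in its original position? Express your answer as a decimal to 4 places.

Choose which one is fixed: C(10,1) = 10 ways.
The remaining 9 must have no fixed point: D(9) = 133496.
P = 10·133496/3628800 = 16687/45360 ≈ 0.3679.

0.3679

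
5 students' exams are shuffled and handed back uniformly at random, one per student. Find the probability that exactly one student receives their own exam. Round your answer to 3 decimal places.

0.375

Choose which one is fixed: C(5,1) = 5 ways.
The remaining 4 must have no fixed point: D(4) = 9.
P = 5·9/120 = 3/8 ≈ 0.375.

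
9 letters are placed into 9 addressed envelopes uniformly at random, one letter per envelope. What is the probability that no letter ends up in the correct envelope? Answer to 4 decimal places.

This is the derangement probability: permutations of 9 with no fixed point.
D(9) = 9! · (1 − 1/1! + 1/2! − ··· + (−1)^9/9!) = 133496.
P = 133496/362880 = 16687/45360 ≈ 0.3679.

0.3679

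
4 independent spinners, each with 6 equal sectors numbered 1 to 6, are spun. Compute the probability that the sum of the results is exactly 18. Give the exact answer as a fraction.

There are 6^4 = 1296 equally likely outcomes.
The number of ordered 4-tuples from {1,…,6} summing to 18 is 80.
P(sum = 18) = 80/1296 = 5/81.

5/81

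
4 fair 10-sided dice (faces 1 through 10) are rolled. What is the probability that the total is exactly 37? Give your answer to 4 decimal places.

There are 10^4 = 10000 equally likely outcomes.
The number of ordered 4-tuples from {1,…,10} summing to 37 is 20.
P(sum = 37) = 20/10000 = 1/500 ≈ 0.0020.

0.0020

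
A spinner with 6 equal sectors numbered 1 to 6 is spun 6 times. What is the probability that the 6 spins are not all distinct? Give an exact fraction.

319/324

P(all 6 different) = 6/6 · 5/6 · ··· · 1/6 = 5/324.
P(at least two equal) = 1 − 5/324 = 319/324.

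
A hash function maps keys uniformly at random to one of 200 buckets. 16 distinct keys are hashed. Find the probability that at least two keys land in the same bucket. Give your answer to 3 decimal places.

0.460

It's easier to compute the probability that all 16 are distinct.
P(all distinct) = 200/200 · 199/200 · ··· · 185/200 ≈ 0.540.
So the probability of at least one match is 1 − 0.540 = 0.460.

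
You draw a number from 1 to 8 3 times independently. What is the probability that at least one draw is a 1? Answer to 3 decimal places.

0.330

P(no draw is a 1) = (7/8)^3 ≈ 0.670.
P(at least one) = 1 − 0.670 = 0.330.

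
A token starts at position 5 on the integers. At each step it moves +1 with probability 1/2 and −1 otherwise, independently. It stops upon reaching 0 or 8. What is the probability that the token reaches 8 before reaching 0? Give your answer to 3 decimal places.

0.625

With a fair step, P(i) = ½P(i−1) + ½P(i+1) with P(0)=0, P(8)=1 has the linear solution P(i) = i/8.
P(5) = 5/8 ≈ 0.625.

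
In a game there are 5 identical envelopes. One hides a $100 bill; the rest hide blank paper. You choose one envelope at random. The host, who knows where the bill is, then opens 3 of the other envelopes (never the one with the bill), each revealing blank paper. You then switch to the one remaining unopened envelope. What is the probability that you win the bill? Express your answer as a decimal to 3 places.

Your original envelope holds the bill with probability 1/5, so the other 4 collectively hold it with probability 4/5.
The host can always find 3 empty envelopes to open, so the reveals don't change that 4/5; it is now spread over the 1 remaining unopened envelope.
P(win by switching) = (4/5) · (1/1) = 4/5 ≈ 0.800.

0.800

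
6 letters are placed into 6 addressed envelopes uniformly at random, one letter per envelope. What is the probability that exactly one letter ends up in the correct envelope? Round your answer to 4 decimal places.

Choose which one is fixed: C(6,1) = 6 ways.
The remaining 5 must have no fixed point: D(5) = 44.
P = 6·44/720 = 11/30 ≈ 0.3667.

0.3667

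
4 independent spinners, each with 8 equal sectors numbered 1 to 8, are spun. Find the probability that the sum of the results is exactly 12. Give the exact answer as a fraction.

There are 8^4 = 4096 equally likely outcomes.
The number of ordered 4-tuples from {1,…,8} summing to 12 is 161.
P(sum = 12) = 161/4096.

161/4096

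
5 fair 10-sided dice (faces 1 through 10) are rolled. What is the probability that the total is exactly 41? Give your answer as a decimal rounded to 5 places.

There are 10^5 = 100000 equally likely outcomes.
The number of ordered 5-tuples from {1,…,10} summing to 41 is 715.
P(sum = 41) = 715/100000 = 143/20000 ≈ 0.00715.

0.00715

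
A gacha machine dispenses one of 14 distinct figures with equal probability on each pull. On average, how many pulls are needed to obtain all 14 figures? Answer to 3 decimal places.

After i distinct types are collected, each trial gives a new one with probability (14−i)/14, so the expected wait for the next new type is 14/(14−i).
E = 14/14 + 14/13 + 14/12 + 14/11 + 14/10 + 14/9 + 14/8 + 14/7 + 14/6 + 14/5 + 14/4 + 14/3 + 14/2 + 14/1 = 1171733/25740 ≈ 45.522.

45.522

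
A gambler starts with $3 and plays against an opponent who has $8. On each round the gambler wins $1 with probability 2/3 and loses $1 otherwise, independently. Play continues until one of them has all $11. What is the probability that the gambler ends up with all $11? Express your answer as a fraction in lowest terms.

Let r = q/p = (1/3)/(2/3) = 1/2. The recurrence P(i) = p·P(i+1) + q·P(i−1) with P(0)=0, P(11)=1 gives P(i) = (1 − r^i)/(1 − r^11).
P(3) = (1 − (1/2)^3) / (1 − (1/2)^11) = 1792/2047.

1792/2047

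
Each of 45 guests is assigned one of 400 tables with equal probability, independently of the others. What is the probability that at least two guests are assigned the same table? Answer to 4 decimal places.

It's easier to compute the probability that all 45 are distinct.
P(all distinct) = 400/400 · 399/400 · ··· · 356/400 ≈ 0.0764.
So the probability of at least one match is 1 − 0.0764 = 0.9236.

0.9236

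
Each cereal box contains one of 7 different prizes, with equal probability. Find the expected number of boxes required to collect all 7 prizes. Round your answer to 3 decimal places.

18.150

After i distinct types are collected, each trial gives a new one with probability (7−i)/7, so the expected wait for the next new type is 7/(7−i).
E = 7/7 + 7/6 + 7/5 + 7/4 + 7/3 + 7/2 + 7/1 = 363/20 ≈ 18.150.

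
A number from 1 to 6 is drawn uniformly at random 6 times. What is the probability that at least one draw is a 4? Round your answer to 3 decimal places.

0.665

P(no draw is a 4) = (5/6)^6 ≈ 0.335.
P(at least one) = 1 − 0.335 = 0.665.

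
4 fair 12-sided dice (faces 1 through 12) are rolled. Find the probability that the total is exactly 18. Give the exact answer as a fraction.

5/162

There are 12^4 = 20736 equally likely outcomes.
The number of ordered 4-tuples from {1,…,12} summing to 18 is 640.
P(sum = 18) = 640/20736 = 5/162.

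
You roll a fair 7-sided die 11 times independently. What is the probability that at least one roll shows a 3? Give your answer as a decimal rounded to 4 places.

P(no roll shows a 3) = (6/7)^11 ≈ 0.1835.
P(at least one) = 1 − 0.1835 = 0.8165.

0.8165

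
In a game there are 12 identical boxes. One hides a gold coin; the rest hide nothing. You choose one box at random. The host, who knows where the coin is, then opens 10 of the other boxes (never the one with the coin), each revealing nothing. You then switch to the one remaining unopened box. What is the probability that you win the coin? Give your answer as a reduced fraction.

11/12

Your original box holds the coin with probability 1/12, so the other 11 collectively hold it with probability 11/12.
The host can always find 10 empty boxes to open, so the reveals don't change that 11/12; it is now spread over the 1 remaining unopened box.
P(win by switching) = (11/12) · (1/1) = 11/12.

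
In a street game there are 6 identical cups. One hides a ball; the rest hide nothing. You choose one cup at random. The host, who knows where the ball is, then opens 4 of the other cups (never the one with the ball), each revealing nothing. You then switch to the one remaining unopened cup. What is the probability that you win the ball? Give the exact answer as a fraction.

Your original cup holds the ball with probability 1/6, so the other 5 collectively hold it with probability 5/6.
The host can always find 4 empty cups to open, so the reveals don't change that 5/6; it is now spread over the 1 remaining unopened cup.
P(win by switching) = (5/6) · (1/1) = 5/6.

5/6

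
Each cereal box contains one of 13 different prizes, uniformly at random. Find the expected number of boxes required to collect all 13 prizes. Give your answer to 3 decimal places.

41.342

After i distinct types are collected, each trial gives a new one with probability (13−i)/13, so the expected wait for the next new type is 13/(13−i).
E = 13/13 + 13/12 + 13/11 + 13/10 + 13/9 + 13/8 + 13/7 + 13/6 + 13/5 + 13/4 + 13/3 + 13/2 + 13/1 = 1145993/27720 ≈ 41.342.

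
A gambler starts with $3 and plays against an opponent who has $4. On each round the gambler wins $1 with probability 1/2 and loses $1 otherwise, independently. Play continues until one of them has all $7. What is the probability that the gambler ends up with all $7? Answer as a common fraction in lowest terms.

With a fair step, P(i) = ½P(i−1) + ½P(i+1) with P(0)=0, P(7)=1 has the linear solution P(i) = i/7.
P(3) = 3/7.

3/7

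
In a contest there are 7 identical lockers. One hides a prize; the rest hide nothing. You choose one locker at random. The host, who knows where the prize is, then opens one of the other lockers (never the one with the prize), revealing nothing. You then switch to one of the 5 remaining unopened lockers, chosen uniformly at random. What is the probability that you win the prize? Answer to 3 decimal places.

Your original locker holds the prize with probability 1/7, so the other 6 collectively hold it with probability 6/7.
The host can always find an empty locker to open, so this doesn't change that 6/7; it is now spread over the 5 remaining unopened lockers.
P(win by switching) = (6/7) · (1/5) = 6/35 ≈ 0.171.

0.171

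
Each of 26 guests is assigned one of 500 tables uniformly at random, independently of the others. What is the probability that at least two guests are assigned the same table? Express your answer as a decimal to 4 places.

It's easier to compute the probability that all 26 are distinct.
P(all distinct) = 500/500 · 499/500 · ··· · 475/500 ≈ 0.5162.
So the probability of at least one match is 1 − 0.5162 = 0.4838.

0.4838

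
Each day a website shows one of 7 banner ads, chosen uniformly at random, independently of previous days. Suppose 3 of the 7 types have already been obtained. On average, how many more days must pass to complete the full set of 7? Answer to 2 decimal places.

14.58

Starting from 3 distinct types, each trial gives a new one with probability (7−i)/7 when i types are held, so the wait for the next new type is 7/(7−i).
E = 7/4 + 7/3 + 7/2 + 7/1 = 175/12 ≈ 14.58.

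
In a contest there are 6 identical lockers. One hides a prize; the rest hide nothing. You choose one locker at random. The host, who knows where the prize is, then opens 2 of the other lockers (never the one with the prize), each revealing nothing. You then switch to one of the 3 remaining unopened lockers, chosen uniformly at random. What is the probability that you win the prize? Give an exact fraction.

5/18

Your original locker holds the prize with probability 1/6, so the other 5 collectively hold it with probability 5/6.
The host can always find 2 empty lockers to open, so the reveals don't change that 5/6; it is now spread over the 3 remaining unopened lockers.
P(win by switching) = (5/6) · (1/3) = 5/18.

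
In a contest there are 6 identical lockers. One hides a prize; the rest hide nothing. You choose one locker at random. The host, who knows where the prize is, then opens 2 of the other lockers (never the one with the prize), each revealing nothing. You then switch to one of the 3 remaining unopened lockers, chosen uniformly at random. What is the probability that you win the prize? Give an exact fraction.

Your original locker holds the prize with probability 1/6, so the other 5 collectively hold it with probability 5/6.
The host can always find 2 empty lockers to open, so the reveals don't change that 5/6; it is now spread over the 3 remaining unopened lockers.
P(win by switching) = (5/6) · (1/3) = 5/18.

5/18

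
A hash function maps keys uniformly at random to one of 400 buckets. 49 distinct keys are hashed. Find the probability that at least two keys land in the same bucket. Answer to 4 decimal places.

0.9534

It's easier to compute the probability that all 49 are distinct.
P(all distinct) = 400/400 · 399/400 · ··· · 352/400 ≈ 0.0466.
So the probability of at least one match is 1 − 0.0466 = 0.9534.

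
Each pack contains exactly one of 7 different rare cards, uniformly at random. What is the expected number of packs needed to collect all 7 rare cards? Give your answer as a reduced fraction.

After i distinct types are collected, each trial gives a new one with probability (7−i)/7, so the expected wait for the next new type is 7/(7−i).
E = 7/7 + 7/6 + 7/5 + 7/4 + 7/3 + 7/2 + 7/1 = 363/20.

363/20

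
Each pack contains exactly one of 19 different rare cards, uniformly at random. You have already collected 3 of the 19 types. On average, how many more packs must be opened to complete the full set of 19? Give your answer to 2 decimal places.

64.23

Starting from 3 distinct types, each trial gives a new one with probability (19−i)/19 when i types are held, so the wait for the next new type is 19/(19−i).
E = 19/16 + 19/15 + 19/14 + 19/13 + 19/12 + 19/11 + 19/10 + 19/9 + 19/8 + 19/7 + 19/6 + 19/5 + 19/4 + 19/3 + 19/2 + 19/1 = 46294621/720720 ≈ 64.23.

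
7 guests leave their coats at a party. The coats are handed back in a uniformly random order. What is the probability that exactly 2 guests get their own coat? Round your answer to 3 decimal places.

0.183

Choose which 2 of the 7 are fixed: C(7,2) = 21 ways.
The remaining 5 must have no fixed point: D(5) = 44.
P = 21·44/5040 = 11/60 ≈ 0.183.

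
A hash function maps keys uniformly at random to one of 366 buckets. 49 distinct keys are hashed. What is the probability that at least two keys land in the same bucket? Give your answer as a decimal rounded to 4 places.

It's easier to compute the probability that all 49 are distinct.
P(all distinct) = 366/366 · 365/366 · ··· · 318/366 ≈ 0.0346.
So the probability of at least one match is 1 − 0.0346 = 0.9654.

0.9654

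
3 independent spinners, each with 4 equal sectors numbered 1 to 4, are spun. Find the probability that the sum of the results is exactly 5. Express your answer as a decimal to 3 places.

There are 4^3 = 64 equally likely outcomes.
The number of ordered 3-tuples from {1,…,4} summing to 5 is 6.
P(sum = 5) = 6/64 = 3/32 ≈ 0.094.

0.094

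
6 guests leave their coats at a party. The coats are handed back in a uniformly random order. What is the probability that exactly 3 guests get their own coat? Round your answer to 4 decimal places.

0.0556

Choose which 3 of the 6 are fixed: C(6,3) = 20 ways.
The remaining 3 must have no fixed point: D(3) = 2.
P = 20·2/720 = 1/18 ≈ 0.0556.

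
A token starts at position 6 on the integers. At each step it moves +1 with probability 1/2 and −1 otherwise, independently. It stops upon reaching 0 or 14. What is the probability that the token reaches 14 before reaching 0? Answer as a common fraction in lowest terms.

With a fair step, P(i) = ½P(i−1) + ½P(i+1) with P(0)=0, P(14)=1 has the linear solution P(i) = i/14.
P(6) = 6/14 = 3/7.

3/7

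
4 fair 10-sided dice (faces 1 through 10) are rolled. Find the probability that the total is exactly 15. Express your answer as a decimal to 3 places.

There are 10^4 = 10000 equally likely outcomes.
The number of ordered 4-tuples from {1,…,10} summing to 15 is 348.
P(sum = 15) = 348/10000 = 87/2500 ≈ 0.035.

0.035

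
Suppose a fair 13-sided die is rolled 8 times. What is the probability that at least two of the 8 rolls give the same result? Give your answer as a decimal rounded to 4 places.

0.9364

P(all 8 different) = 13/13 · 12/13 · ··· · 6/13 ≈ 0.0636.
P(at least two equal) = 1 − 0.0636 = 0.9364.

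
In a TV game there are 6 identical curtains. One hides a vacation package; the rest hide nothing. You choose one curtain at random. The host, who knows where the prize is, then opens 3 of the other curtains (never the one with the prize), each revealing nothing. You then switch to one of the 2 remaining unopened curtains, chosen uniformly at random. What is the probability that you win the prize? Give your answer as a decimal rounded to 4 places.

Your original curtain holds the prize with probability 1/6, so the other 5 collectively hold it with probability 5/6.
The host can always find 3 empty curtains to open, so the reveals don't change that 5/6; it is now spread over the 2 remaining unopened curtains.
P(win by switching) = (5/6) · (1/2) = 5/12 ≈ 0.4167.

0.4167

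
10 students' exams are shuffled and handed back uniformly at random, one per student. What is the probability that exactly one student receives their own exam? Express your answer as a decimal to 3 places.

Choose which one is fixed: C(10,1) = 10 ways.
The remaining 9 must have no fixed point: D(9) = 133496.
P = 10·133496/3628800 = 16687/45360 ≈ 0.368.

0.368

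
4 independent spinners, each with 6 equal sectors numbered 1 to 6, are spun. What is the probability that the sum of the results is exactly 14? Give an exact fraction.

There are 6^4 = 1296 equally likely outcomes.
The number of ordered 4-tuples from {1,…,6} summing to 14 is 146.
P(sum = 14) = 146/1296 = 73/648.

73/648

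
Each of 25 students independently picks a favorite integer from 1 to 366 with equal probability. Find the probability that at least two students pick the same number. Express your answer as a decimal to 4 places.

It's easier to compute the probability that all 25 are distinct.
P(all distinct) = 366/366 · 365/366 · ··· · 342/366 ≈ 0.4323.
So the probability of at least one match is 1 − 0.4323 = 0.5677.

0.5677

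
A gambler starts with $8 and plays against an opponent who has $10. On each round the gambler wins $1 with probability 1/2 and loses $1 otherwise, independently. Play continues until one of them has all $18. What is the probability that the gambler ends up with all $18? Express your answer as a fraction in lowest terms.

With a fair step, P(i) = ½P(i−1) + ½P(i+1) with P(0)=0, P(18)=1 has the linear solution P(i) = i/18.
P(8) = 8/18 = 4/9.

4/9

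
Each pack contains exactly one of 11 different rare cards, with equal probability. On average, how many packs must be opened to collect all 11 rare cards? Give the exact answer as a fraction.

After i distinct types are collected, each trial gives a new one with probability (11−i)/11, so the expected wait for the next new type is 11/(11−i).
E = 11/11 + 11/10 + 11/9 + 11/8 + 11/7 + 11/6 + 11/5 + 11/4 + 11/3 + 11/2 + 11/1 = 83711/2520.

83711/2520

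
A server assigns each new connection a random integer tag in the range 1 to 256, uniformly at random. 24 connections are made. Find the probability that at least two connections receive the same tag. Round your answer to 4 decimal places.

0.6713

It's easier to compute the probability that all 24 are distinct.
P(all distinct) = 256/256 · 255/256 · ··· · 233/256 ≈ 0.3287.
So the probability of at least one match is 1 − 0.3287 = 0.6713.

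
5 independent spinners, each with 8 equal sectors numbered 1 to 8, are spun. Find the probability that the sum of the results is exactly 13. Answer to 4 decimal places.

There are 8^5 = 32768 equally likely outcomes.
The number of ordered 5-tuples from {1,…,8} summing to 13 is 490.
P(sum = 13) = 490/32768 = 245/16384 ≈ 0.0150.

0.0150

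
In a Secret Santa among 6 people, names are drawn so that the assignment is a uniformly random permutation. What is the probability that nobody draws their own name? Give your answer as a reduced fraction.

This is the derangement probability: permutations of 6 with no fixed point.
D(6) = 6! · (1 − 1/1! + 1/2! − ··· + (−1)^6/6!) = 265.
P = 265/720 = 53/144.

53/144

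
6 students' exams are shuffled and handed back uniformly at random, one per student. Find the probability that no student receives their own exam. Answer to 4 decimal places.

0.3681

This is the derangement probability: permutations of 6 with no fixed point.
D(6) = 6! · (1 − 1/1! + 1/2! − ··· + (−1)^6/6!) = 265.
P = 265/720 = 53/144 ≈ 0.3681.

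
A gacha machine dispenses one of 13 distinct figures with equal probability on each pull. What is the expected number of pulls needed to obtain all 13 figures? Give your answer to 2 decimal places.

After i distinct types are collected, each trial gives a new one with probability (13−i)/13, so the expected wait for the next new type is 13/(13−i).
E = 13/13 + 13/12 + 13/11 + 13/10 + 13/9 + 13/8 + 13/7 + 13/6 + 13/5 + 13/4 + 13/3 + 13/2 + 13/1 = 1145993/27720 ≈ 41.34.

41.34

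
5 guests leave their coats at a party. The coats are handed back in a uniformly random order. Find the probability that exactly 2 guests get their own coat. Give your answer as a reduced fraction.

Choose which 2 of the 5 are fixed: C(5,2) = 10 ways.
The remaining 3 must have no fixed point: D(3) = 2.
P = 10·2/120 = 1/6.

1/6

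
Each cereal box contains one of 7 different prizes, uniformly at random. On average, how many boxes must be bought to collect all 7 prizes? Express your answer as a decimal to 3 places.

After i distinct types are collected, each trial gives a new one with probability (7−i)/7, so the expected wait for the next new type is 7/(7−i).
E = 7/7 + 7/6 + 7/5 + 7/4 + 7/3 + 7/2 + 7/1 = 363/20 ≈ 18.150.

18.150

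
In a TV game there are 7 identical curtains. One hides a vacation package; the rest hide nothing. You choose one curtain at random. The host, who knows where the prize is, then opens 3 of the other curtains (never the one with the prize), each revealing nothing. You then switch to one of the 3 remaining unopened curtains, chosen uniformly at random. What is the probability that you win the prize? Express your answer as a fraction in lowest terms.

Your original curtain holds the prize with probability 1/7, so the other 6 collectively hold it with probability 6/7.
The host can always find 3 empty curtains to open, so the reveals don't change that 6/7; it is now spread over the 3 remaining unopened curtains.
P(win by switching) = (6/7) · (1/3) = 2/7.

2/7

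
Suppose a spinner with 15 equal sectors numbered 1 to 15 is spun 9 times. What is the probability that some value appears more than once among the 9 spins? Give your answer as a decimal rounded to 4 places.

P(all 9 different) = 15/15 · 14/15 · ··· · 7/15 ≈ 0.0472.
P(at least two equal) = 1 − 0.0472 = 0.9528.

0.9528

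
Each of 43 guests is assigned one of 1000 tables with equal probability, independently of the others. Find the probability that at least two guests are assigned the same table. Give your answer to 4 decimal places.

0.5999

It's easier to compute the probability that all 43 are distinct.
P(all distinct) = 1000/1000 · 999/1000 · ··· · 958/1000 ≈ 0.4001.
So the probability of at least one match is 1 − 0.4001 = 0.5999.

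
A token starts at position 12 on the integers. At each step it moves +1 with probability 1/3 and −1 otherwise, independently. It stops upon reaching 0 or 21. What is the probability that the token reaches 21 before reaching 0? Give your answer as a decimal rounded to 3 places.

Let r = q/p = (2/3)/(1/3) = 2. The recurrence P(i) = p·P(i+1) + q·P(i−1) with P(0)=0, P(21)=1 gives P(i) = (1 − r^i)/(1 − r^21).
P(12) = (1 − (2)^12) / (1 − (2)^21) = 585/299593 ≈ 0.002.

0.002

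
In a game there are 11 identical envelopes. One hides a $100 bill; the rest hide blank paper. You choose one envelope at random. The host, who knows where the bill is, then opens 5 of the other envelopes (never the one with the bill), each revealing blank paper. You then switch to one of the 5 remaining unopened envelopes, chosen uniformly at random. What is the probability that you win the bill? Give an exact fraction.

2/11

Your original envelope holds the bill with probability 1/11, so the other 10 collectively hold it with probability 10/11.
The host can always find 5 empty envelopes to open, so the reveals don't change that 10/11; it is now spread over the 5 remaining unopened envelopes.
P(win by switching) = (10/11) · (1/5) = 2/11.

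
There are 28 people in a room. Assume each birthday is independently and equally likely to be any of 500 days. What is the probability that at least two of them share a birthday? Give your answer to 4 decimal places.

It's easier to compute the probability that all 28 are distinct.
P(all distinct) = 500/500 · 499/500 · ··· · 473/500 ≈ 0.4629.
So the probability of at least one match is 1 − 0.4629 = 0.5371.

0.5371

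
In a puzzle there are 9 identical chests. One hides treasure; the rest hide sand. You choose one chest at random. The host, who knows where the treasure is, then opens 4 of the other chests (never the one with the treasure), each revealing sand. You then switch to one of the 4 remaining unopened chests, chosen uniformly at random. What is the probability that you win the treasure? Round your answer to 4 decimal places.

Your original chest holds the treasure with probability 1/9, so the other 8 collectively hold it with probability 8/9.
The host can always find 4 empty chests to open, so the reveals don't change that 8/9; it is now spread over the 4 remaining unopened chests.
P(win by switching) = (8/9) · (1/4) = 2/9 ≈ 0.2222.

0.2222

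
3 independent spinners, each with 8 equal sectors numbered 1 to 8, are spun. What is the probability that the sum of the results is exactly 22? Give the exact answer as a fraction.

3/256

There are 8^3 = 512 equally likely outcomes.
The number of ordered 3-tuples from {1,…,8} summing to 22 is 6.
P(sum = 22) = 6/512 = 3/256.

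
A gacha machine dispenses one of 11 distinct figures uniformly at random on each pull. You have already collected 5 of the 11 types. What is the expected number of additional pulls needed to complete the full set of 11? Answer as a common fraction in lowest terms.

539/20

Starting from 5 distinct types, each trial gives a new one with probability (11−i)/11 when i types are held, so the wait for the next new type is 11/(11−i).
E = 11/6 + 11/5 + 11/4 + 11/3 + 11/2 + 11/1 = 539/20.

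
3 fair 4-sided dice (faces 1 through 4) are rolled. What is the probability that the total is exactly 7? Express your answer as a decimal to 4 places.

0.1875

There are 4^3 = 64 equally likely outcomes.
The number of ordered 3-tuples from {1,…,4} summing to 7 is 12.
P(sum = 7) = 12/64 = 3/16 ≈ 0.1875.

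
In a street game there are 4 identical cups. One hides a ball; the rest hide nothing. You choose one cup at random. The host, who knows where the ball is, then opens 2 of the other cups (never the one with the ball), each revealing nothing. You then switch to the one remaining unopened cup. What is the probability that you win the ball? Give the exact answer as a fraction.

3/4

Your original cup holds the ball with probability 1/4, so the other 3 collectively hold it with probability 3/4.
The host can always find 2 empty cups to open, so the reveals don't change that 3/4; it is now spread over the 1 remaining unopened cup.
P(win by switching) = (3/4) · (1/1) = 3/4.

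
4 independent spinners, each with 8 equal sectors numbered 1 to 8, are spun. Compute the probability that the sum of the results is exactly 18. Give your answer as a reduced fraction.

43/512

There are 8^4 = 4096 equally likely outcomes.
The number of ordered 4-tuples from {1,…,8} summing to 18 is 344.
P(sum = 18) = 344/4096 = 43/512.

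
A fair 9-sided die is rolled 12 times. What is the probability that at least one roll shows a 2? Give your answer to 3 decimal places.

0.757

P(no roll shows a 2) = (8/9)^12 ≈ 0.243.
P(at least one) = 1 − 0.243 = 0.757.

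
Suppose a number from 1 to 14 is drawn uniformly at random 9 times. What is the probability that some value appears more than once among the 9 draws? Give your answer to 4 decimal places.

0.9648

P(all 9 different) = 14/14 · 13/14 · ··· · 6/14 ≈ 0.0352.
P(at least two equal) = 1 − 0.0352 = 0.9648.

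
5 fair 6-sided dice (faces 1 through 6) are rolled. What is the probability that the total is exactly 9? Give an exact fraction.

There are 6^5 = 7776 equally likely outcomes.
The number of ordered 5-tuples from {1,…,6} summing to 9 is 70.
P(sum = 9) = 70/7776 = 35/3888.

35/3888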